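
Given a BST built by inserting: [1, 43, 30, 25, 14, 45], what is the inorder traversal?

Tree insertion order: [1, 43, 30, 25, 14, 45]
Tree (level-order array): [1, None, 43, 30, 45, 25, None, None, None, 14]
Inorder traversal: [1, 14, 25, 30, 43, 45]


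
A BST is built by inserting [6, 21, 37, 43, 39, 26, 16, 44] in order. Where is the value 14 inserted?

Starting tree (level order): [6, None, 21, 16, 37, None, None, 26, 43, None, None, 39, 44]
Insertion path: 6 -> 21 -> 16
Result: insert 14 as left child of 16
Final tree (level order): [6, None, 21, 16, 37, 14, None, 26, 43, None, None, None, None, 39, 44]


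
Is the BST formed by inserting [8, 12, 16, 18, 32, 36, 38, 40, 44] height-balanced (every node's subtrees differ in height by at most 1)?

Tree (level-order array): [8, None, 12, None, 16, None, 18, None, 32, None, 36, None, 38, None, 40, None, 44]
Definition: a tree is height-balanced if, at every node, |h(left) - h(right)| <= 1 (empty subtree has height -1).
Bottom-up per-node check:
  node 44: h_left=-1, h_right=-1, diff=0 [OK], height=0
  node 40: h_left=-1, h_right=0, diff=1 [OK], height=1
  node 38: h_left=-1, h_right=1, diff=2 [FAIL (|-1-1|=2 > 1)], height=2
  node 36: h_left=-1, h_right=2, diff=3 [FAIL (|-1-2|=3 > 1)], height=3
  node 32: h_left=-1, h_right=3, diff=4 [FAIL (|-1-3|=4 > 1)], height=4
  node 18: h_left=-1, h_right=4, diff=5 [FAIL (|-1-4|=5 > 1)], height=5
  node 16: h_left=-1, h_right=5, diff=6 [FAIL (|-1-5|=6 > 1)], height=6
  node 12: h_left=-1, h_right=6, diff=7 [FAIL (|-1-6|=7 > 1)], height=7
  node 8: h_left=-1, h_right=7, diff=8 [FAIL (|-1-7|=8 > 1)], height=8
Node 38 violates the condition: |-1 - 1| = 2 > 1.
Result: Not balanced


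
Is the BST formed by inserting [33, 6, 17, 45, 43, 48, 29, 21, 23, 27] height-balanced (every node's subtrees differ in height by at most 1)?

Tree (level-order array): [33, 6, 45, None, 17, 43, 48, None, 29, None, None, None, None, 21, None, None, 23, None, 27]
Definition: a tree is height-balanced if, at every node, |h(left) - h(right)| <= 1 (empty subtree has height -1).
Bottom-up per-node check:
  node 27: h_left=-1, h_right=-1, diff=0 [OK], height=0
  node 23: h_left=-1, h_right=0, diff=1 [OK], height=1
  node 21: h_left=-1, h_right=1, diff=2 [FAIL (|-1-1|=2 > 1)], height=2
  node 29: h_left=2, h_right=-1, diff=3 [FAIL (|2--1|=3 > 1)], height=3
  node 17: h_left=-1, h_right=3, diff=4 [FAIL (|-1-3|=4 > 1)], height=4
  node 6: h_left=-1, h_right=4, diff=5 [FAIL (|-1-4|=5 > 1)], height=5
  node 43: h_left=-1, h_right=-1, diff=0 [OK], height=0
  node 48: h_left=-1, h_right=-1, diff=0 [OK], height=0
  node 45: h_left=0, h_right=0, diff=0 [OK], height=1
  node 33: h_left=5, h_right=1, diff=4 [FAIL (|5-1|=4 > 1)], height=6
Node 21 violates the condition: |-1 - 1| = 2 > 1.
Result: Not balanced


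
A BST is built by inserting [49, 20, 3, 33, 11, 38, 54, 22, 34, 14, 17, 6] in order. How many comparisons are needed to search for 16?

Search path for 16: 49 -> 20 -> 3 -> 11 -> 14 -> 17
Found: False
Comparisons: 6


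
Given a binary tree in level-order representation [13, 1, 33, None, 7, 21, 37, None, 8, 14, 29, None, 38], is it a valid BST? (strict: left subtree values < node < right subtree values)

Level-order array: [13, 1, 33, None, 7, 21, 37, None, 8, 14, 29, None, 38]
Validate using subtree bounds (lo, hi): at each node, require lo < value < hi,
then recurse left with hi=value and right with lo=value.
Preorder trace (stopping at first violation):
  at node 13 with bounds (-inf, +inf): OK
  at node 1 with bounds (-inf, 13): OK
  at node 7 with bounds (1, 13): OK
  at node 8 with bounds (7, 13): OK
  at node 33 with bounds (13, +inf): OK
  at node 21 with bounds (13, 33): OK
  at node 14 with bounds (13, 21): OK
  at node 29 with bounds (21, 33): OK
  at node 37 with bounds (33, +inf): OK
  at node 38 with bounds (37, +inf): OK
No violation found at any node.
Result: Valid BST


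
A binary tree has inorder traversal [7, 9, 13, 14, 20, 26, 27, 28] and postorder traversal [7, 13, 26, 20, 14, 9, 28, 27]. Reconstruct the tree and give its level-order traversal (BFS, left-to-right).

Inorder:   [7, 9, 13, 14, 20, 26, 27, 28]
Postorder: [7, 13, 26, 20, 14, 9, 28, 27]
Algorithm: postorder visits root last, so walk postorder right-to-left;
each value is the root of the current inorder slice — split it at that
value, recurse on the right subtree first, then the left.
Recursive splits:
  root=27; inorder splits into left=[7, 9, 13, 14, 20, 26], right=[28]
  root=28; inorder splits into left=[], right=[]
  root=9; inorder splits into left=[7], right=[13, 14, 20, 26]
  root=14; inorder splits into left=[13], right=[20, 26]
  root=20; inorder splits into left=[], right=[26]
  root=26; inorder splits into left=[], right=[]
  root=13; inorder splits into left=[], right=[]
  root=7; inorder splits into left=[], right=[]
Reconstructed level-order: [27, 9, 28, 7, 14, 13, 20, 26]


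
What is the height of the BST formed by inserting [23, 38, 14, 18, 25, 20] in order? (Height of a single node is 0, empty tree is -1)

Insertion order: [23, 38, 14, 18, 25, 20]
Tree (level-order array): [23, 14, 38, None, 18, 25, None, None, 20]
Compute height bottom-up (empty subtree = -1):
  height(20) = 1 + max(-1, -1) = 0
  height(18) = 1 + max(-1, 0) = 1
  height(14) = 1 + max(-1, 1) = 2
  height(25) = 1 + max(-1, -1) = 0
  height(38) = 1 + max(0, -1) = 1
  height(23) = 1 + max(2, 1) = 3
Height = 3


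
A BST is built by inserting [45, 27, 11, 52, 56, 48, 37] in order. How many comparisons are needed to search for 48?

Search path for 48: 45 -> 52 -> 48
Found: True
Comparisons: 3


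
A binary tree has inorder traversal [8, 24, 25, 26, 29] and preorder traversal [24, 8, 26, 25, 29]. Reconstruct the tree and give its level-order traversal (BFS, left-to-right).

Inorder:  [8, 24, 25, 26, 29]
Preorder: [24, 8, 26, 25, 29]
Algorithm: preorder visits root first, so consume preorder in order;
for each root, split the current inorder slice at that value into
left-subtree inorder and right-subtree inorder, then recurse.
Recursive splits:
  root=24; inorder splits into left=[8], right=[25, 26, 29]
  root=8; inorder splits into left=[], right=[]
  root=26; inorder splits into left=[25], right=[29]
  root=25; inorder splits into left=[], right=[]
  root=29; inorder splits into left=[], right=[]
Reconstructed level-order: [24, 8, 26, 25, 29]


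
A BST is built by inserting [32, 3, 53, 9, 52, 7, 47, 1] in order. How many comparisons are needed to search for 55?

Search path for 55: 32 -> 53
Found: False
Comparisons: 2


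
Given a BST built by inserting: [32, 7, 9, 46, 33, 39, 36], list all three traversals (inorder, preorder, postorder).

Tree insertion order: [32, 7, 9, 46, 33, 39, 36]
Tree (level-order array): [32, 7, 46, None, 9, 33, None, None, None, None, 39, 36]
Inorder (L, root, R): [7, 9, 32, 33, 36, 39, 46]
Preorder (root, L, R): [32, 7, 9, 46, 33, 39, 36]
Postorder (L, R, root): [9, 7, 36, 39, 33, 46, 32]


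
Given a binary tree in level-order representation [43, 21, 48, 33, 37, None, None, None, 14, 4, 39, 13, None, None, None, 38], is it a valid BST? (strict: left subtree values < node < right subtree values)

Level-order array: [43, 21, 48, 33, 37, None, None, None, 14, 4, 39, 13, None, None, None, 38]
Validate using subtree bounds (lo, hi): at each node, require lo < value < hi,
then recurse left with hi=value and right with lo=value.
Preorder trace (stopping at first violation):
  at node 43 with bounds (-inf, +inf): OK
  at node 21 with bounds (-inf, 43): OK
  at node 33 with bounds (-inf, 21): VIOLATION
Node 33 violates its bound: not (-inf < 33 < 21).
Result: Not a valid BST


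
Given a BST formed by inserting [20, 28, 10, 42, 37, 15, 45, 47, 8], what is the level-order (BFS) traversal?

Tree insertion order: [20, 28, 10, 42, 37, 15, 45, 47, 8]
Tree (level-order array): [20, 10, 28, 8, 15, None, 42, None, None, None, None, 37, 45, None, None, None, 47]
BFS from the root, enqueuing left then right child of each popped node:
  queue [20] -> pop 20, enqueue [10, 28], visited so far: [20]
  queue [10, 28] -> pop 10, enqueue [8, 15], visited so far: [20, 10]
  queue [28, 8, 15] -> pop 28, enqueue [42], visited so far: [20, 10, 28]
  queue [8, 15, 42] -> pop 8, enqueue [none], visited so far: [20, 10, 28, 8]
  queue [15, 42] -> pop 15, enqueue [none], visited so far: [20, 10, 28, 8, 15]
  queue [42] -> pop 42, enqueue [37, 45], visited so far: [20, 10, 28, 8, 15, 42]
  queue [37, 45] -> pop 37, enqueue [none], visited so far: [20, 10, 28, 8, 15, 42, 37]
  queue [45] -> pop 45, enqueue [47], visited so far: [20, 10, 28, 8, 15, 42, 37, 45]
  queue [47] -> pop 47, enqueue [none], visited so far: [20, 10, 28, 8, 15, 42, 37, 45, 47]
Result: [20, 10, 28, 8, 15, 42, 37, 45, 47]


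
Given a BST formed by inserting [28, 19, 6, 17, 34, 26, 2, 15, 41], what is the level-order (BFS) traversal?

Tree insertion order: [28, 19, 6, 17, 34, 26, 2, 15, 41]
Tree (level-order array): [28, 19, 34, 6, 26, None, 41, 2, 17, None, None, None, None, None, None, 15]
BFS from the root, enqueuing left then right child of each popped node:
  queue [28] -> pop 28, enqueue [19, 34], visited so far: [28]
  queue [19, 34] -> pop 19, enqueue [6, 26], visited so far: [28, 19]
  queue [34, 6, 26] -> pop 34, enqueue [41], visited so far: [28, 19, 34]
  queue [6, 26, 41] -> pop 6, enqueue [2, 17], visited so far: [28, 19, 34, 6]
  queue [26, 41, 2, 17] -> pop 26, enqueue [none], visited so far: [28, 19, 34, 6, 26]
  queue [41, 2, 17] -> pop 41, enqueue [none], visited so far: [28, 19, 34, 6, 26, 41]
  queue [2, 17] -> pop 2, enqueue [none], visited so far: [28, 19, 34, 6, 26, 41, 2]
  queue [17] -> pop 17, enqueue [15], visited so far: [28, 19, 34, 6, 26, 41, 2, 17]
  queue [15] -> pop 15, enqueue [none], visited so far: [28, 19, 34, 6, 26, 41, 2, 17, 15]
Result: [28, 19, 34, 6, 26, 41, 2, 17, 15]


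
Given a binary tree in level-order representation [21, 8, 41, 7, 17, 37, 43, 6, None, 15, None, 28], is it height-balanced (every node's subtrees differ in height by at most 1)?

Tree (level-order array): [21, 8, 41, 7, 17, 37, 43, 6, None, 15, None, 28]
Definition: a tree is height-balanced if, at every node, |h(left) - h(right)| <= 1 (empty subtree has height -1).
Bottom-up per-node check:
  node 6: h_left=-1, h_right=-1, diff=0 [OK], height=0
  node 7: h_left=0, h_right=-1, diff=1 [OK], height=1
  node 15: h_left=-1, h_right=-1, diff=0 [OK], height=0
  node 17: h_left=0, h_right=-1, diff=1 [OK], height=1
  node 8: h_left=1, h_right=1, diff=0 [OK], height=2
  node 28: h_left=-1, h_right=-1, diff=0 [OK], height=0
  node 37: h_left=0, h_right=-1, diff=1 [OK], height=1
  node 43: h_left=-1, h_right=-1, diff=0 [OK], height=0
  node 41: h_left=1, h_right=0, diff=1 [OK], height=2
  node 21: h_left=2, h_right=2, diff=0 [OK], height=3
All nodes satisfy the balance condition.
Result: Balanced


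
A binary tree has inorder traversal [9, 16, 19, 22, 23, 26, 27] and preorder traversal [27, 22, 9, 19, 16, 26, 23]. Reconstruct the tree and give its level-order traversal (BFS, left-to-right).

Inorder:  [9, 16, 19, 22, 23, 26, 27]
Preorder: [27, 22, 9, 19, 16, 26, 23]
Algorithm: preorder visits root first, so consume preorder in order;
for each root, split the current inorder slice at that value into
left-subtree inorder and right-subtree inorder, then recurse.
Recursive splits:
  root=27; inorder splits into left=[9, 16, 19, 22, 23, 26], right=[]
  root=22; inorder splits into left=[9, 16, 19], right=[23, 26]
  root=9; inorder splits into left=[], right=[16, 19]
  root=19; inorder splits into left=[16], right=[]
  root=16; inorder splits into left=[], right=[]
  root=26; inorder splits into left=[23], right=[]
  root=23; inorder splits into left=[], right=[]
Reconstructed level-order: [27, 22, 9, 26, 19, 23, 16]


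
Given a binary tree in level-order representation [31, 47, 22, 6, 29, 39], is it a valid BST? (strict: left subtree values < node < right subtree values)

Level-order array: [31, 47, 22, 6, 29, 39]
Validate using subtree bounds (lo, hi): at each node, require lo < value < hi,
then recurse left with hi=value and right with lo=value.
Preorder trace (stopping at first violation):
  at node 31 with bounds (-inf, +inf): OK
  at node 47 with bounds (-inf, 31): VIOLATION
Node 47 violates its bound: not (-inf < 47 < 31).
Result: Not a valid BST


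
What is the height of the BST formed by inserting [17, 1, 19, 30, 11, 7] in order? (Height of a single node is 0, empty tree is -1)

Insertion order: [17, 1, 19, 30, 11, 7]
Tree (level-order array): [17, 1, 19, None, 11, None, 30, 7]
Compute height bottom-up (empty subtree = -1):
  height(7) = 1 + max(-1, -1) = 0
  height(11) = 1 + max(0, -1) = 1
  height(1) = 1 + max(-1, 1) = 2
  height(30) = 1 + max(-1, -1) = 0
  height(19) = 1 + max(-1, 0) = 1
  height(17) = 1 + max(2, 1) = 3
Height = 3


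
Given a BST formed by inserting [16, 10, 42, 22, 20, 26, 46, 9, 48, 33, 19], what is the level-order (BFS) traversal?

Tree insertion order: [16, 10, 42, 22, 20, 26, 46, 9, 48, 33, 19]
Tree (level-order array): [16, 10, 42, 9, None, 22, 46, None, None, 20, 26, None, 48, 19, None, None, 33]
BFS from the root, enqueuing left then right child of each popped node:
  queue [16] -> pop 16, enqueue [10, 42], visited so far: [16]
  queue [10, 42] -> pop 10, enqueue [9], visited so far: [16, 10]
  queue [42, 9] -> pop 42, enqueue [22, 46], visited so far: [16, 10, 42]
  queue [9, 22, 46] -> pop 9, enqueue [none], visited so far: [16, 10, 42, 9]
  queue [22, 46] -> pop 22, enqueue [20, 26], visited so far: [16, 10, 42, 9, 22]
  queue [46, 20, 26] -> pop 46, enqueue [48], visited so far: [16, 10, 42, 9, 22, 46]
  queue [20, 26, 48] -> pop 20, enqueue [19], visited so far: [16, 10, 42, 9, 22, 46, 20]
  queue [26, 48, 19] -> pop 26, enqueue [33], visited so far: [16, 10, 42, 9, 22, 46, 20, 26]
  queue [48, 19, 33] -> pop 48, enqueue [none], visited so far: [16, 10, 42, 9, 22, 46, 20, 26, 48]
  queue [19, 33] -> pop 19, enqueue [none], visited so far: [16, 10, 42, 9, 22, 46, 20, 26, 48, 19]
  queue [33] -> pop 33, enqueue [none], visited so far: [16, 10, 42, 9, 22, 46, 20, 26, 48, 19, 33]
Result: [16, 10, 42, 9, 22, 46, 20, 26, 48, 19, 33]


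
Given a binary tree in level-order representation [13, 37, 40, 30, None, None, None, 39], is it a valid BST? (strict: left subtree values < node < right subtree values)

Level-order array: [13, 37, 40, 30, None, None, None, 39]
Validate using subtree bounds (lo, hi): at each node, require lo < value < hi,
then recurse left with hi=value and right with lo=value.
Preorder trace (stopping at first violation):
  at node 13 with bounds (-inf, +inf): OK
  at node 37 with bounds (-inf, 13): VIOLATION
Node 37 violates its bound: not (-inf < 37 < 13).
Result: Not a valid BST


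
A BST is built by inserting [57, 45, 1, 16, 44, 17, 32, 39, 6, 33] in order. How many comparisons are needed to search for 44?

Search path for 44: 57 -> 45 -> 1 -> 16 -> 44
Found: True
Comparisons: 5


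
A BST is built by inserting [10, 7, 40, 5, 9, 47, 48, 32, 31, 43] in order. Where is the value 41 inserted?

Starting tree (level order): [10, 7, 40, 5, 9, 32, 47, None, None, None, None, 31, None, 43, 48]
Insertion path: 10 -> 40 -> 47 -> 43
Result: insert 41 as left child of 43
Final tree (level order): [10, 7, 40, 5, 9, 32, 47, None, None, None, None, 31, None, 43, 48, None, None, 41]


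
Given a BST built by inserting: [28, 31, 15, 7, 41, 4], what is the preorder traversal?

Tree insertion order: [28, 31, 15, 7, 41, 4]
Tree (level-order array): [28, 15, 31, 7, None, None, 41, 4]
Preorder traversal: [28, 15, 7, 4, 31, 41]


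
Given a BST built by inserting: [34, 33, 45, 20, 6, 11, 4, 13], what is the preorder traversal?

Tree insertion order: [34, 33, 45, 20, 6, 11, 4, 13]
Tree (level-order array): [34, 33, 45, 20, None, None, None, 6, None, 4, 11, None, None, None, 13]
Preorder traversal: [34, 33, 20, 6, 4, 11, 13, 45]


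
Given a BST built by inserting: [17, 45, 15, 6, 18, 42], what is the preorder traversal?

Tree insertion order: [17, 45, 15, 6, 18, 42]
Tree (level-order array): [17, 15, 45, 6, None, 18, None, None, None, None, 42]
Preorder traversal: [17, 15, 6, 45, 18, 42]


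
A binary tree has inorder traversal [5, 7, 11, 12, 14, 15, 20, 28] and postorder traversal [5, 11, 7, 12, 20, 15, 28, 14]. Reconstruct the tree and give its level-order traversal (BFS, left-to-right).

Inorder:   [5, 7, 11, 12, 14, 15, 20, 28]
Postorder: [5, 11, 7, 12, 20, 15, 28, 14]
Algorithm: postorder visits root last, so walk postorder right-to-left;
each value is the root of the current inorder slice — split it at that
value, recurse on the right subtree first, then the left.
Recursive splits:
  root=14; inorder splits into left=[5, 7, 11, 12], right=[15, 20, 28]
  root=28; inorder splits into left=[15, 20], right=[]
  root=15; inorder splits into left=[], right=[20]
  root=20; inorder splits into left=[], right=[]
  root=12; inorder splits into left=[5, 7, 11], right=[]
  root=7; inorder splits into left=[5], right=[11]
  root=11; inorder splits into left=[], right=[]
  root=5; inorder splits into left=[], right=[]
Reconstructed level-order: [14, 12, 28, 7, 15, 5, 11, 20]


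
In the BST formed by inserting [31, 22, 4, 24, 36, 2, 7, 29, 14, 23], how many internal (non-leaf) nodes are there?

Tree built from: [31, 22, 4, 24, 36, 2, 7, 29, 14, 23]
Tree (level-order array): [31, 22, 36, 4, 24, None, None, 2, 7, 23, 29, None, None, None, 14]
Rule: An internal node has at least one child.
Per-node child counts:
  node 31: 2 child(ren)
  node 22: 2 child(ren)
  node 4: 2 child(ren)
  node 2: 0 child(ren)
  node 7: 1 child(ren)
  node 14: 0 child(ren)
  node 24: 2 child(ren)
  node 23: 0 child(ren)
  node 29: 0 child(ren)
  node 36: 0 child(ren)
Matching nodes: [31, 22, 4, 7, 24]
Count of internal (non-leaf) nodes: 5


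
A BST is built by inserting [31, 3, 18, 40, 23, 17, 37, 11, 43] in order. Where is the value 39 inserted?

Starting tree (level order): [31, 3, 40, None, 18, 37, 43, 17, 23, None, None, None, None, 11]
Insertion path: 31 -> 40 -> 37
Result: insert 39 as right child of 37
Final tree (level order): [31, 3, 40, None, 18, 37, 43, 17, 23, None, 39, None, None, 11]


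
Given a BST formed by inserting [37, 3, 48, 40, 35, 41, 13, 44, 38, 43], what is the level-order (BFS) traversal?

Tree insertion order: [37, 3, 48, 40, 35, 41, 13, 44, 38, 43]
Tree (level-order array): [37, 3, 48, None, 35, 40, None, 13, None, 38, 41, None, None, None, None, None, 44, 43]
BFS from the root, enqueuing left then right child of each popped node:
  queue [37] -> pop 37, enqueue [3, 48], visited so far: [37]
  queue [3, 48] -> pop 3, enqueue [35], visited so far: [37, 3]
  queue [48, 35] -> pop 48, enqueue [40], visited so far: [37, 3, 48]
  queue [35, 40] -> pop 35, enqueue [13], visited so far: [37, 3, 48, 35]
  queue [40, 13] -> pop 40, enqueue [38, 41], visited so far: [37, 3, 48, 35, 40]
  queue [13, 38, 41] -> pop 13, enqueue [none], visited so far: [37, 3, 48, 35, 40, 13]
  queue [38, 41] -> pop 38, enqueue [none], visited so far: [37, 3, 48, 35, 40, 13, 38]
  queue [41] -> pop 41, enqueue [44], visited so far: [37, 3, 48, 35, 40, 13, 38, 41]
  queue [44] -> pop 44, enqueue [43], visited so far: [37, 3, 48, 35, 40, 13, 38, 41, 44]
  queue [43] -> pop 43, enqueue [none], visited so far: [37, 3, 48, 35, 40, 13, 38, 41, 44, 43]
Result: [37, 3, 48, 35, 40, 13, 38, 41, 44, 43]


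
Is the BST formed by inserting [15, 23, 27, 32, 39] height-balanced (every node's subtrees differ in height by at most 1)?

Tree (level-order array): [15, None, 23, None, 27, None, 32, None, 39]
Definition: a tree is height-balanced if, at every node, |h(left) - h(right)| <= 1 (empty subtree has height -1).
Bottom-up per-node check:
  node 39: h_left=-1, h_right=-1, diff=0 [OK], height=0
  node 32: h_left=-1, h_right=0, diff=1 [OK], height=1
  node 27: h_left=-1, h_right=1, diff=2 [FAIL (|-1-1|=2 > 1)], height=2
  node 23: h_left=-1, h_right=2, diff=3 [FAIL (|-1-2|=3 > 1)], height=3
  node 15: h_left=-1, h_right=3, diff=4 [FAIL (|-1-3|=4 > 1)], height=4
Node 27 violates the condition: |-1 - 1| = 2 > 1.
Result: Not balanced


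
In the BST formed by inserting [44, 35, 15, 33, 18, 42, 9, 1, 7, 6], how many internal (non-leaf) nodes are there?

Tree built from: [44, 35, 15, 33, 18, 42, 9, 1, 7, 6]
Tree (level-order array): [44, 35, None, 15, 42, 9, 33, None, None, 1, None, 18, None, None, 7, None, None, 6]
Rule: An internal node has at least one child.
Per-node child counts:
  node 44: 1 child(ren)
  node 35: 2 child(ren)
  node 15: 2 child(ren)
  node 9: 1 child(ren)
  node 1: 1 child(ren)
  node 7: 1 child(ren)
  node 6: 0 child(ren)
  node 33: 1 child(ren)
  node 18: 0 child(ren)
  node 42: 0 child(ren)
Matching nodes: [44, 35, 15, 9, 1, 7, 33]
Count of internal (non-leaf) nodes: 7


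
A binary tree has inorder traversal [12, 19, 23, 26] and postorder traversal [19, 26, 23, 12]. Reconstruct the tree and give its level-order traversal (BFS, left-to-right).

Inorder:   [12, 19, 23, 26]
Postorder: [19, 26, 23, 12]
Algorithm: postorder visits root last, so walk postorder right-to-left;
each value is the root of the current inorder slice — split it at that
value, recurse on the right subtree first, then the left.
Recursive splits:
  root=12; inorder splits into left=[], right=[19, 23, 26]
  root=23; inorder splits into left=[19], right=[26]
  root=26; inorder splits into left=[], right=[]
  root=19; inorder splits into left=[], right=[]
Reconstructed level-order: [12, 23, 19, 26]


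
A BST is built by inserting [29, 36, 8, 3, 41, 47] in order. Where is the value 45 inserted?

Starting tree (level order): [29, 8, 36, 3, None, None, 41, None, None, None, 47]
Insertion path: 29 -> 36 -> 41 -> 47
Result: insert 45 as left child of 47
Final tree (level order): [29, 8, 36, 3, None, None, 41, None, None, None, 47, 45]


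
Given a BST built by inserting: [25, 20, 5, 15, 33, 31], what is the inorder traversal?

Tree insertion order: [25, 20, 5, 15, 33, 31]
Tree (level-order array): [25, 20, 33, 5, None, 31, None, None, 15]
Inorder traversal: [5, 15, 20, 25, 31, 33]


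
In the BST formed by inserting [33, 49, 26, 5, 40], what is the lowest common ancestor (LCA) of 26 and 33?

Tree insertion order: [33, 49, 26, 5, 40]
Tree (level-order array): [33, 26, 49, 5, None, 40]
In a BST, the LCA of p=26, q=33 is the first node v on the
root-to-leaf path with p <= v <= q (go left if both < v, right if both > v).
Walk from root:
  at 33: 26 <= 33 <= 33, this is the LCA
LCA = 33


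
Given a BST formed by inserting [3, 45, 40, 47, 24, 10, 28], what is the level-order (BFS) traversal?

Tree insertion order: [3, 45, 40, 47, 24, 10, 28]
Tree (level-order array): [3, None, 45, 40, 47, 24, None, None, None, 10, 28]
BFS from the root, enqueuing left then right child of each popped node:
  queue [3] -> pop 3, enqueue [45], visited so far: [3]
  queue [45] -> pop 45, enqueue [40, 47], visited so far: [3, 45]
  queue [40, 47] -> pop 40, enqueue [24], visited so far: [3, 45, 40]
  queue [47, 24] -> pop 47, enqueue [none], visited so far: [3, 45, 40, 47]
  queue [24] -> pop 24, enqueue [10, 28], visited so far: [3, 45, 40, 47, 24]
  queue [10, 28] -> pop 10, enqueue [none], visited so far: [3, 45, 40, 47, 24, 10]
  queue [28] -> pop 28, enqueue [none], visited so far: [3, 45, 40, 47, 24, 10, 28]
Result: [3, 45, 40, 47, 24, 10, 28]


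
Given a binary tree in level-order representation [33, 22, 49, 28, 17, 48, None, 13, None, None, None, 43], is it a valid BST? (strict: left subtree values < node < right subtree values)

Level-order array: [33, 22, 49, 28, 17, 48, None, 13, None, None, None, 43]
Validate using subtree bounds (lo, hi): at each node, require lo < value < hi,
then recurse left with hi=value and right with lo=value.
Preorder trace (stopping at first violation):
  at node 33 with bounds (-inf, +inf): OK
  at node 22 with bounds (-inf, 33): OK
  at node 28 with bounds (-inf, 22): VIOLATION
Node 28 violates its bound: not (-inf < 28 < 22).
Result: Not a valid BST


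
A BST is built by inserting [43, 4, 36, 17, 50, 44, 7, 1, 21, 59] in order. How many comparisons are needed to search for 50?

Search path for 50: 43 -> 50
Found: True
Comparisons: 2


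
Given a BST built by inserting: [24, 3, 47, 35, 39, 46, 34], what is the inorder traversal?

Tree insertion order: [24, 3, 47, 35, 39, 46, 34]
Tree (level-order array): [24, 3, 47, None, None, 35, None, 34, 39, None, None, None, 46]
Inorder traversal: [3, 24, 34, 35, 39, 46, 47]


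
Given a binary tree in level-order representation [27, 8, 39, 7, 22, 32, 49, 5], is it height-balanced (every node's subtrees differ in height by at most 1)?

Tree (level-order array): [27, 8, 39, 7, 22, 32, 49, 5]
Definition: a tree is height-balanced if, at every node, |h(left) - h(right)| <= 1 (empty subtree has height -1).
Bottom-up per-node check:
  node 5: h_left=-1, h_right=-1, diff=0 [OK], height=0
  node 7: h_left=0, h_right=-1, diff=1 [OK], height=1
  node 22: h_left=-1, h_right=-1, diff=0 [OK], height=0
  node 8: h_left=1, h_right=0, diff=1 [OK], height=2
  node 32: h_left=-1, h_right=-1, diff=0 [OK], height=0
  node 49: h_left=-1, h_right=-1, diff=0 [OK], height=0
  node 39: h_left=0, h_right=0, diff=0 [OK], height=1
  node 27: h_left=2, h_right=1, diff=1 [OK], height=3
All nodes satisfy the balance condition.
Result: Balanced


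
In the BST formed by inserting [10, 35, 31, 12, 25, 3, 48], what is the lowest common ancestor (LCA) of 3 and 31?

Tree insertion order: [10, 35, 31, 12, 25, 3, 48]
Tree (level-order array): [10, 3, 35, None, None, 31, 48, 12, None, None, None, None, 25]
In a BST, the LCA of p=3, q=31 is the first node v on the
root-to-leaf path with p <= v <= q (go left if both < v, right if both > v).
Walk from root:
  at 10: 3 <= 10 <= 31, this is the LCA
LCA = 10


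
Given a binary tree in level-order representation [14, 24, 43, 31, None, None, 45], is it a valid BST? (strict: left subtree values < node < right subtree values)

Level-order array: [14, 24, 43, 31, None, None, 45]
Validate using subtree bounds (lo, hi): at each node, require lo < value < hi,
then recurse left with hi=value and right with lo=value.
Preorder trace (stopping at first violation):
  at node 14 with bounds (-inf, +inf): OK
  at node 24 with bounds (-inf, 14): VIOLATION
Node 24 violates its bound: not (-inf < 24 < 14).
Result: Not a valid BST


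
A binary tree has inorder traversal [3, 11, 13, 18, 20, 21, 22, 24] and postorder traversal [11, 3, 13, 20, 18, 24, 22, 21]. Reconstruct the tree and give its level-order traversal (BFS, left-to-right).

Inorder:   [3, 11, 13, 18, 20, 21, 22, 24]
Postorder: [11, 3, 13, 20, 18, 24, 22, 21]
Algorithm: postorder visits root last, so walk postorder right-to-left;
each value is the root of the current inorder slice — split it at that
value, recurse on the right subtree first, then the left.
Recursive splits:
  root=21; inorder splits into left=[3, 11, 13, 18, 20], right=[22, 24]
  root=22; inorder splits into left=[], right=[24]
  root=24; inorder splits into left=[], right=[]
  root=18; inorder splits into left=[3, 11, 13], right=[20]
  root=20; inorder splits into left=[], right=[]
  root=13; inorder splits into left=[3, 11], right=[]
  root=3; inorder splits into left=[], right=[11]
  root=11; inorder splits into left=[], right=[]
Reconstructed level-order: [21, 18, 22, 13, 20, 24, 3, 11]


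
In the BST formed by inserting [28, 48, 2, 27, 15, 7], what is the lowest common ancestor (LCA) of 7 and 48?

Tree insertion order: [28, 48, 2, 27, 15, 7]
Tree (level-order array): [28, 2, 48, None, 27, None, None, 15, None, 7]
In a BST, the LCA of p=7, q=48 is the first node v on the
root-to-leaf path with p <= v <= q (go left if both < v, right if both > v).
Walk from root:
  at 28: 7 <= 28 <= 48, this is the LCA
LCA = 28


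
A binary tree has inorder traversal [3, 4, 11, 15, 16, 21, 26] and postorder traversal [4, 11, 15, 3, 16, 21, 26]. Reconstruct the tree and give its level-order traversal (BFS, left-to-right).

Inorder:   [3, 4, 11, 15, 16, 21, 26]
Postorder: [4, 11, 15, 3, 16, 21, 26]
Algorithm: postorder visits root last, so walk postorder right-to-left;
each value is the root of the current inorder slice — split it at that
value, recurse on the right subtree first, then the left.
Recursive splits:
  root=26; inorder splits into left=[3, 4, 11, 15, 16, 21], right=[]
  root=21; inorder splits into left=[3, 4, 11, 15, 16], right=[]
  root=16; inorder splits into left=[3, 4, 11, 15], right=[]
  root=3; inorder splits into left=[], right=[4, 11, 15]
  root=15; inorder splits into left=[4, 11], right=[]
  root=11; inorder splits into left=[4], right=[]
  root=4; inorder splits into left=[], right=[]
Reconstructed level-order: [26, 21, 16, 3, 15, 11, 4]


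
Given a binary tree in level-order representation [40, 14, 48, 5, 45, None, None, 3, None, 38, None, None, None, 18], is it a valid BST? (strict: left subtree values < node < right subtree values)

Level-order array: [40, 14, 48, 5, 45, None, None, 3, None, 38, None, None, None, 18]
Validate using subtree bounds (lo, hi): at each node, require lo < value < hi,
then recurse left with hi=value and right with lo=value.
Preorder trace (stopping at first violation):
  at node 40 with bounds (-inf, +inf): OK
  at node 14 with bounds (-inf, 40): OK
  at node 5 with bounds (-inf, 14): OK
  at node 3 with bounds (-inf, 5): OK
  at node 45 with bounds (14, 40): VIOLATION
Node 45 violates its bound: not (14 < 45 < 40).
Result: Not a valid BST


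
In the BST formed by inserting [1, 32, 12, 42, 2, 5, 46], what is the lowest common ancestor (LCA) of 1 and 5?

Tree insertion order: [1, 32, 12, 42, 2, 5, 46]
Tree (level-order array): [1, None, 32, 12, 42, 2, None, None, 46, None, 5]
In a BST, the LCA of p=1, q=5 is the first node v on the
root-to-leaf path with p <= v <= q (go left if both < v, right if both > v).
Walk from root:
  at 1: 1 <= 1 <= 5, this is the LCA
LCA = 1


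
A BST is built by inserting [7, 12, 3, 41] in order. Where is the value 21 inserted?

Starting tree (level order): [7, 3, 12, None, None, None, 41]
Insertion path: 7 -> 12 -> 41
Result: insert 21 as left child of 41
Final tree (level order): [7, 3, 12, None, None, None, 41, 21]


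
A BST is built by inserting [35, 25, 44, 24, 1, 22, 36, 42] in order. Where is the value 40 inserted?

Starting tree (level order): [35, 25, 44, 24, None, 36, None, 1, None, None, 42, None, 22]
Insertion path: 35 -> 44 -> 36 -> 42
Result: insert 40 as left child of 42
Final tree (level order): [35, 25, 44, 24, None, 36, None, 1, None, None, 42, None, 22, 40]


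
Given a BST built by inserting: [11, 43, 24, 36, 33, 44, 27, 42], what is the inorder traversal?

Tree insertion order: [11, 43, 24, 36, 33, 44, 27, 42]
Tree (level-order array): [11, None, 43, 24, 44, None, 36, None, None, 33, 42, 27]
Inorder traversal: [11, 24, 27, 33, 36, 42, 43, 44]


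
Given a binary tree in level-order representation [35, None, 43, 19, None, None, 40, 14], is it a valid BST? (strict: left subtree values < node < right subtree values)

Level-order array: [35, None, 43, 19, None, None, 40, 14]
Validate using subtree bounds (lo, hi): at each node, require lo < value < hi,
then recurse left with hi=value and right with lo=value.
Preorder trace (stopping at first violation):
  at node 35 with bounds (-inf, +inf): OK
  at node 43 with bounds (35, +inf): OK
  at node 19 with bounds (35, 43): VIOLATION
Node 19 violates its bound: not (35 < 19 < 43).
Result: Not a valid BST


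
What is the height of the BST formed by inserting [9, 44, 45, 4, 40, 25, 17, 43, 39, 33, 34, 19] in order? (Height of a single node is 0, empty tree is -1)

Insertion order: [9, 44, 45, 4, 40, 25, 17, 43, 39, 33, 34, 19]
Tree (level-order array): [9, 4, 44, None, None, 40, 45, 25, 43, None, None, 17, 39, None, None, None, 19, 33, None, None, None, None, 34]
Compute height bottom-up (empty subtree = -1):
  height(4) = 1 + max(-1, -1) = 0
  height(19) = 1 + max(-1, -1) = 0
  height(17) = 1 + max(-1, 0) = 1
  height(34) = 1 + max(-1, -1) = 0
  height(33) = 1 + max(-1, 0) = 1
  height(39) = 1 + max(1, -1) = 2
  height(25) = 1 + max(1, 2) = 3
  height(43) = 1 + max(-1, -1) = 0
  height(40) = 1 + max(3, 0) = 4
  height(45) = 1 + max(-1, -1) = 0
  height(44) = 1 + max(4, 0) = 5
  height(9) = 1 + max(0, 5) = 6
Height = 6


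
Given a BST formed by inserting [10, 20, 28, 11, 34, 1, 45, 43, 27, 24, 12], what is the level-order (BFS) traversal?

Tree insertion order: [10, 20, 28, 11, 34, 1, 45, 43, 27, 24, 12]
Tree (level-order array): [10, 1, 20, None, None, 11, 28, None, 12, 27, 34, None, None, 24, None, None, 45, None, None, 43]
BFS from the root, enqueuing left then right child of each popped node:
  queue [10] -> pop 10, enqueue [1, 20], visited so far: [10]
  queue [1, 20] -> pop 1, enqueue [none], visited so far: [10, 1]
  queue [20] -> pop 20, enqueue [11, 28], visited so far: [10, 1, 20]
  queue [11, 28] -> pop 11, enqueue [12], visited so far: [10, 1, 20, 11]
  queue [28, 12] -> pop 28, enqueue [27, 34], visited so far: [10, 1, 20, 11, 28]
  queue [12, 27, 34] -> pop 12, enqueue [none], visited so far: [10, 1, 20, 11, 28, 12]
  queue [27, 34] -> pop 27, enqueue [24], visited so far: [10, 1, 20, 11, 28, 12, 27]
  queue [34, 24] -> pop 34, enqueue [45], visited so far: [10, 1, 20, 11, 28, 12, 27, 34]
  queue [24, 45] -> pop 24, enqueue [none], visited so far: [10, 1, 20, 11, 28, 12, 27, 34, 24]
  queue [45] -> pop 45, enqueue [43], visited so far: [10, 1, 20, 11, 28, 12, 27, 34, 24, 45]
  queue [43] -> pop 43, enqueue [none], visited so far: [10, 1, 20, 11, 28, 12, 27, 34, 24, 45, 43]
Result: [10, 1, 20, 11, 28, 12, 27, 34, 24, 45, 43]


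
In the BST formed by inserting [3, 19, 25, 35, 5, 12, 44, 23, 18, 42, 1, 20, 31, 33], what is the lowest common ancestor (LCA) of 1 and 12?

Tree insertion order: [3, 19, 25, 35, 5, 12, 44, 23, 18, 42, 1, 20, 31, 33]
Tree (level-order array): [3, 1, 19, None, None, 5, 25, None, 12, 23, 35, None, 18, 20, None, 31, 44, None, None, None, None, None, 33, 42]
In a BST, the LCA of p=1, q=12 is the first node v on the
root-to-leaf path with p <= v <= q (go left if both < v, right if both > v).
Walk from root:
  at 3: 1 <= 3 <= 12, this is the LCA
LCA = 3


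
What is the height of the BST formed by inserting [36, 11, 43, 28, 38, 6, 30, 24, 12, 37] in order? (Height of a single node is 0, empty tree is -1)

Insertion order: [36, 11, 43, 28, 38, 6, 30, 24, 12, 37]
Tree (level-order array): [36, 11, 43, 6, 28, 38, None, None, None, 24, 30, 37, None, 12]
Compute height bottom-up (empty subtree = -1):
  height(6) = 1 + max(-1, -1) = 0
  height(12) = 1 + max(-1, -1) = 0
  height(24) = 1 + max(0, -1) = 1
  height(30) = 1 + max(-1, -1) = 0
  height(28) = 1 + max(1, 0) = 2
  height(11) = 1 + max(0, 2) = 3
  height(37) = 1 + max(-1, -1) = 0
  height(38) = 1 + max(0, -1) = 1
  height(43) = 1 + max(1, -1) = 2
  height(36) = 1 + max(3, 2) = 4
Height = 4


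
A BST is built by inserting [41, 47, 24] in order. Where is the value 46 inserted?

Starting tree (level order): [41, 24, 47]
Insertion path: 41 -> 47
Result: insert 46 as left child of 47
Final tree (level order): [41, 24, 47, None, None, 46]


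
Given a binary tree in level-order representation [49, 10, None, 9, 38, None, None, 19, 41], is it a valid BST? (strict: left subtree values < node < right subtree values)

Level-order array: [49, 10, None, 9, 38, None, None, 19, 41]
Validate using subtree bounds (lo, hi): at each node, require lo < value < hi,
then recurse left with hi=value and right with lo=value.
Preorder trace (stopping at first violation):
  at node 49 with bounds (-inf, +inf): OK
  at node 10 with bounds (-inf, 49): OK
  at node 9 with bounds (-inf, 10): OK
  at node 38 with bounds (10, 49): OK
  at node 19 with bounds (10, 38): OK
  at node 41 with bounds (38, 49): OK
No violation found at any node.
Result: Valid BST


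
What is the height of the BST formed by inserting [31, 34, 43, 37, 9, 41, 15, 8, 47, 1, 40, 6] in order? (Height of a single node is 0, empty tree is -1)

Insertion order: [31, 34, 43, 37, 9, 41, 15, 8, 47, 1, 40, 6]
Tree (level-order array): [31, 9, 34, 8, 15, None, 43, 1, None, None, None, 37, 47, None, 6, None, 41, None, None, None, None, 40]
Compute height bottom-up (empty subtree = -1):
  height(6) = 1 + max(-1, -1) = 0
  height(1) = 1 + max(-1, 0) = 1
  height(8) = 1 + max(1, -1) = 2
  height(15) = 1 + max(-1, -1) = 0
  height(9) = 1 + max(2, 0) = 3
  height(40) = 1 + max(-1, -1) = 0
  height(41) = 1 + max(0, -1) = 1
  height(37) = 1 + max(-1, 1) = 2
  height(47) = 1 + max(-1, -1) = 0
  height(43) = 1 + max(2, 0) = 3
  height(34) = 1 + max(-1, 3) = 4
  height(31) = 1 + max(3, 4) = 5
Height = 5


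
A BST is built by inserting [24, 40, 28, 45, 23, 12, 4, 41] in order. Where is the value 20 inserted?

Starting tree (level order): [24, 23, 40, 12, None, 28, 45, 4, None, None, None, 41]
Insertion path: 24 -> 23 -> 12
Result: insert 20 as right child of 12
Final tree (level order): [24, 23, 40, 12, None, 28, 45, 4, 20, None, None, 41]


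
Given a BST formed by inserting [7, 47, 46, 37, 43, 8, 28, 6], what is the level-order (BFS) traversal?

Tree insertion order: [7, 47, 46, 37, 43, 8, 28, 6]
Tree (level-order array): [7, 6, 47, None, None, 46, None, 37, None, 8, 43, None, 28]
BFS from the root, enqueuing left then right child of each popped node:
  queue [7] -> pop 7, enqueue [6, 47], visited so far: [7]
  queue [6, 47] -> pop 6, enqueue [none], visited so far: [7, 6]
  queue [47] -> pop 47, enqueue [46], visited so far: [7, 6, 47]
  queue [46] -> pop 46, enqueue [37], visited so far: [7, 6, 47, 46]
  queue [37] -> pop 37, enqueue [8, 43], visited so far: [7, 6, 47, 46, 37]
  queue [8, 43] -> pop 8, enqueue [28], visited so far: [7, 6, 47, 46, 37, 8]
  queue [43, 28] -> pop 43, enqueue [none], visited so far: [7, 6, 47, 46, 37, 8, 43]
  queue [28] -> pop 28, enqueue [none], visited so far: [7, 6, 47, 46, 37, 8, 43, 28]
Result: [7, 6, 47, 46, 37, 8, 43, 28]


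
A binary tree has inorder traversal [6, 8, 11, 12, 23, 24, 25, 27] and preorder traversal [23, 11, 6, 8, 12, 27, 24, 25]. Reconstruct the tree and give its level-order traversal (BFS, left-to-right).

Inorder:  [6, 8, 11, 12, 23, 24, 25, 27]
Preorder: [23, 11, 6, 8, 12, 27, 24, 25]
Algorithm: preorder visits root first, so consume preorder in order;
for each root, split the current inorder slice at that value into
left-subtree inorder and right-subtree inorder, then recurse.
Recursive splits:
  root=23; inorder splits into left=[6, 8, 11, 12], right=[24, 25, 27]
  root=11; inorder splits into left=[6, 8], right=[12]
  root=6; inorder splits into left=[], right=[8]
  root=8; inorder splits into left=[], right=[]
  root=12; inorder splits into left=[], right=[]
  root=27; inorder splits into left=[24, 25], right=[]
  root=24; inorder splits into left=[], right=[25]
  root=25; inorder splits into left=[], right=[]
Reconstructed level-order: [23, 11, 27, 6, 12, 24, 8, 25]


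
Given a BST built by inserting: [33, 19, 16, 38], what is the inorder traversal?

Tree insertion order: [33, 19, 16, 38]
Tree (level-order array): [33, 19, 38, 16]
Inorder traversal: [16, 19, 33, 38]


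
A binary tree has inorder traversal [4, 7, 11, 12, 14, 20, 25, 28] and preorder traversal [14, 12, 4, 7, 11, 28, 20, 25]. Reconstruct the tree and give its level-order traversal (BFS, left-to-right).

Inorder:  [4, 7, 11, 12, 14, 20, 25, 28]
Preorder: [14, 12, 4, 7, 11, 28, 20, 25]
Algorithm: preorder visits root first, so consume preorder in order;
for each root, split the current inorder slice at that value into
left-subtree inorder and right-subtree inorder, then recurse.
Recursive splits:
  root=14; inorder splits into left=[4, 7, 11, 12], right=[20, 25, 28]
  root=12; inorder splits into left=[4, 7, 11], right=[]
  root=4; inorder splits into left=[], right=[7, 11]
  root=7; inorder splits into left=[], right=[11]
  root=11; inorder splits into left=[], right=[]
  root=28; inorder splits into left=[20, 25], right=[]
  root=20; inorder splits into left=[], right=[25]
  root=25; inorder splits into left=[], right=[]
Reconstructed level-order: [14, 12, 28, 4, 20, 7, 25, 11]
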